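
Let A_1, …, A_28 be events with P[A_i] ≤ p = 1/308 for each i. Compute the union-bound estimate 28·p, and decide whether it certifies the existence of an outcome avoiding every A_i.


Union bound: P[∪_{i=1}^{28} A_i] ≤ Σ_i P[A_i] ≤ 28·p = 28·(1/308) = 1/11.
Numerically: 1/11 ≈ 0.090909.
Is 1/11 < 1? YES.
Since P[∪ A_i] ≤ 1/11 < 1, the complement has P[∩ A_i^c] ≥ 1 − 1/11 = 10/11 > 0, so some outcome avoids every A_i.

28·p = 1/11 ≈ 0.090909; existence CERTIFIED by the union bound.


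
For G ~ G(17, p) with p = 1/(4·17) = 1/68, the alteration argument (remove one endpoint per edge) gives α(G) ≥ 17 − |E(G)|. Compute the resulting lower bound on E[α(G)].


E[|E(G)|] = C(17, 2)·p = 136 · (1/68) = 2.
E[α(G)] ≥ n − E[|E(G)|] = 17 − 2 = 15.
Numerically: ≈ 15.000.
(This is only a lower bound; the true E[α(G)] may be larger.)

E[α(G)] ≥ 15 ≈ 15.000.


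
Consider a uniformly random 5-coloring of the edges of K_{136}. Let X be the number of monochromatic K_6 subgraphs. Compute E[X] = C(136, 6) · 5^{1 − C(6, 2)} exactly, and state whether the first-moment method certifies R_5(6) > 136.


E[X] = C(136, 6) · 5^{1 − 15} = 7858539612 · 5^{−14} = 7858539612/6103515625.
As a reduced fraction: E[X] = 7858539612/6103515625 ≈ 1.2875.
Is E[X] < 1? NO.
Since E[X] ≥ 1, the first-moment bound is inconclusive at n = 136; it does NOT by itself certify R_5(6) > 136.

E[X] = 7858539612/6103515625 ≈ 1.2875; E[X] ≥ 1; first-moment method inconclusive here.


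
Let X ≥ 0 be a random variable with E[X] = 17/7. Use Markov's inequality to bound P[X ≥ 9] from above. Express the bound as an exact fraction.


μ = E[X] = 17/7, a = 9.
Markov: P[X ≥ 9] ≤ μ/a = (17/7)/9 = 17/63.
Numerically: ≈ 0.2698.
(Since a = 9 > μ = 2.4286, the bound 17/63 is < 1 and informative.)

P[X ≥ 9] ≤ 17/63 ≈ 0.2698.


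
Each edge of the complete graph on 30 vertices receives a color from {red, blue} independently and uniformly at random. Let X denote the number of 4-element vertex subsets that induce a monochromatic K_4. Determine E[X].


Let X = Σ_S X_S over the C(30, 4) = 27405 subsets S of size 4, where X_S = 1 if the K_4 on S is monochromatic.
For a fixed S, the K_4 on S has C(4, 2) = 6 edges. P[all 6 edges red] = (1/2)^6, and likewise for blue, so P[monochromatic] = 2·(1/2)^6 = 2^{1 − 6} = 1/32.
By linearity: E[X] = C(30, 4) · 2^{1 − 6} = 27405 · 1/32 = 27405/32.
Numerically: E[X] ≈ 856.4062.

E[X] = C(30,4)·2^(1−C(4,2)) = 27405/32 ≈ 856.4062.


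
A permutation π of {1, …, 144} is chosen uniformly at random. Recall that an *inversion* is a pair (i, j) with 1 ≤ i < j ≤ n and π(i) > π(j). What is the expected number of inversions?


Write X = Σ X_I over the C(144, 2) = 10296 pairs i < j, with X_I the indicator of one inversion.
There are 10296 indicators.
For each fixed pair i < j, the values π(i) and π(j) are two distinct elements of {1, …, 144} in uniformly random order; by symmetry P[π(i) > π(j)] = 1/2.
By linearity: E[X] = 10296 · (1/2) = C(144, 2) · (1/2) = 10296/2 = 5148 ≈ 5148.000.

E[X] = 5148 = 5148.000.


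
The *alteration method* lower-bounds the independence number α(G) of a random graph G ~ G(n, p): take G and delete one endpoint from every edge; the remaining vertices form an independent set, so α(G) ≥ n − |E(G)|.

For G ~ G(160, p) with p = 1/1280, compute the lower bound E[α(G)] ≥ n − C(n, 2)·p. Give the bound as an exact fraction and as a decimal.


E[|E(G)|] = C(160, 2)·p = 12720 · (1/1280) = 159/16.
E[α(G)] ≥ n − E[|E(G)|] = 160 − 159/16 = 2401/16.
Numerically: ≈ 150.062500.
(This is only a lower bound; the true E[α(G)] may be larger.)

E[α(G)] ≥ 2401/16 ≈ 150.062500.


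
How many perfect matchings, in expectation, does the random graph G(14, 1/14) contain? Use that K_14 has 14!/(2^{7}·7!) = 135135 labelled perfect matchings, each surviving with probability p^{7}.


K_14 has 14!/(2^{7}·7!) = 135135 labelled perfect matchings.
For each such perfect matching H, let X_H = 1 if all 7 edges of H are present in G. Then P[X_H = 1] = p^{7} = (1/14)^{7} = 1/105413504.
By linearity: E[X] = Σ_H E[X_H] = 135135 · p^{7} = 135135 · 1/105413504 = 19305/15059072.
Numerically: E[X] ≈ 0.001282.

E[X] = 135135 · (1/14)^{7} = 19305/15059072 ≈ 0.001282.


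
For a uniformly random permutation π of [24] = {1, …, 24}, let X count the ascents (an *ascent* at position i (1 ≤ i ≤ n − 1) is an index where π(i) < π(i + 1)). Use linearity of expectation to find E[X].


Write X = Σ X_I over i = 1, …, 23, with X_I the indicator of one ascent.
There are 23 indicators.
For each fixed i, the pair (π(i), π(i+1)) is a uniformly random ordered pair of distinct values from {1, …, 24}; by symmetry P[π(i) < π(i+1)] = 1/2.
By linearity: E[X] = 23 · (1/2) = (24 − 1) · (1/2) = 23/2 ≈ 11.50000.

E[X] = 23/2 = 11.50000.


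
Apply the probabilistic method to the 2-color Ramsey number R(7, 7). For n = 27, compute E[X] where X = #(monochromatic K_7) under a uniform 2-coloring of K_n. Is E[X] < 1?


E[X] = C(27, 7) · 2^{1 − 21} = 888030 · 2^{−20} = 888030/1048576.
As a reduced fraction: E[X] = 444015/524288 ≈ 0.846891.
Is E[X] < 1? YES.
Since E[X] < 1, there exists a 2-coloring of K_{27} with no monochromatic K_7; hence R(7, 7) > 27.

E[X] = 444015/524288 ≈ 0.846891; E[X] < 1, so R(7, 7) > 27.


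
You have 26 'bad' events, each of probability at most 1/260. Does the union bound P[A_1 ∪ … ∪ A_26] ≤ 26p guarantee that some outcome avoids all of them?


Union bound: P[∪_{i=1}^{26} A_i] ≤ Σ_i P[A_i] ≤ 26·p = 26·(1/260) = 1/10.
Numerically: 1/10 ≈ 0.1000.
Is 1/10 < 1? YES.
Since P[∪ A_i] ≤ 1/10 < 1, the complement has P[∩ A_i^c] ≥ 1 − 1/10 = 9/10 > 0, so some outcome avoids every A_i.

26·p = 1/10 ≈ 0.1000; existence CERTIFIED by the union bound.


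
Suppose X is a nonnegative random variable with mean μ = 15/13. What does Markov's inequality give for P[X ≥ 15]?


μ = E[X] = 15/13, a = 15.
Markov: P[X ≥ 15] ≤ μ/a = (15/13)/15 = 1/13.
Numerically: ≈ 0.076923.
(Since a = 15 > μ = 1.153846, the bound 1/13 is < 1 and informative.)

P[X ≥ 15] ≤ 1/13 ≈ 0.076923.


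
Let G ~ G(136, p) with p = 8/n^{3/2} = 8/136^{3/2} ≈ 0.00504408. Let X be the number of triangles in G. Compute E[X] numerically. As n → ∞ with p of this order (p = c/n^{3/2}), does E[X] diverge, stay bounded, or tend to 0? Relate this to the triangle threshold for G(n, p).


Number of potential triangles: C(136, 3) = 410040.
Each occurs with probability p³ ≈ (0.00504408)³ ≈ 1.28334929e-07.
By linearity: E[X] = C(136, 3)·p³ ≈ 410040 · 1.28334929e-07 ≈ 0.052622.
Since α = 3/2 > 1, p = c/n^{3/2} = o(1/n) is below the triangle threshold p ~ 1/n. Asymptotically E[X] ~ (c³/6)·n^{3(1−α)} = (8³/6)·n^{-1.5} → 0, so by Markov's inequality G has no triangles w.h.p.

E[X] ≈ 0.052622; in regime p = Θ(1/n^{3/2}) E[X] tends to 0 (below the triangle threshold p ~ 1/n).


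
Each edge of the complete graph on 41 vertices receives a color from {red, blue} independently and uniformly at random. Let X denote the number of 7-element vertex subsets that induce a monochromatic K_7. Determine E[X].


Let X = Σ_S X_S over the C(41, 7) = 22481940 subsets S of size 7, where X_S = 1 if the K_7 on S is monochromatic.
For a fixed S, the K_7 on S has C(7, 2) = 21 edges. P[all 21 edges red] = (1/2)^21, and likewise for blue, so P[monochromatic] = 2·(1/2)^21 = 2^{1 − 21} = 1/1048576.
By linearity: E[X] = C(41, 7) · 2^{1 − 21} = 22481940 · 1/1048576 = 5620485/262144.
Numerically: E[X] ≈ 21.440.

E[X] = C(41,7)·2^(1−C(7,2)) = 5620485/262144 ≈ 21.440.


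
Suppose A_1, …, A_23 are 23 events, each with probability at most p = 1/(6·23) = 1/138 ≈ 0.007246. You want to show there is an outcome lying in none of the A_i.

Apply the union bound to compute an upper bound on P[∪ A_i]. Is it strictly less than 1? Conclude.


Union bound: P[∪_{i=1}^{23} A_i] ≤ Σ_i P[A_i] ≤ 23·p = 23·(1/138) = 1/6.
Numerically: 1/6 ≈ 0.166667.
Is 1/6 < 1? YES.
Since P[∪ A_i] ≤ 1/6 < 1, the complement has P[∩ A_i^c] ≥ 1 − 1/6 = 5/6 > 0, so some outcome avoids every A_i.

23·p = 1/6 ≈ 0.166667; existence CERTIFIED by the union bound.


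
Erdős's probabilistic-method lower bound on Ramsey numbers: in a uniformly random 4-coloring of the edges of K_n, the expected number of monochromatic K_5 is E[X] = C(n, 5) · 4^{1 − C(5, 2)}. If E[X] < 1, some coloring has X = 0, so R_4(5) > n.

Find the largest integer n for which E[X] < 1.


We need C(n, 5) · 4^{1 − 10} < 1, i.e. C(n, 5) < 4^{10 − 1} = 262144.
Check values of n near the boundary:
  n = 32: C(32, 5) = 201376; 201376 < 262144? YES
  n = 33: C(33, 5) = 237336; 237336 < 262144? YES
  n = 34: C(34, 5) = 278256; 278256 < 262144? NO
The largest n with C(n, 5) < 262144 is n = 33 (where E[X] = 29667/32768 ≈ 0.9054). Hence R_4(5) > 33, i.e. R_4(5) ≥ 34.

Largest n = 33; hence R_4(5) > 33.


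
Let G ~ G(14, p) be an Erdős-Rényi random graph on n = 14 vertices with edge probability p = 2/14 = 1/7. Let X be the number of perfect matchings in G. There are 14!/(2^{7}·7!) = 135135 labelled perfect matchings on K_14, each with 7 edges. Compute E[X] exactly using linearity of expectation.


K_14 has 14!/(2^{7}·7!) = 135135 labelled perfect matchings.
For each such perfect matching H, let X_H = 1 if all 7 edges of H are present in G. Then P[X_H = 1] = p^{7} = (1/7)^{7} = 1/823543.
By linearity: E[X] = Σ_H E[X_H] = 135135 · p^{7} = 135135 · 1/823543 = 19305/117649.
Numerically: E[X] ≈ 0.164.

E[X] = 135135 · (1/7)^{7} = 19305/117649 ≈ 0.164.


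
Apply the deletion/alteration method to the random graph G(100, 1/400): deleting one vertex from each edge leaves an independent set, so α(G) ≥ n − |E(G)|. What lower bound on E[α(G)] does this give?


E[|E(G)|] = C(100, 2)·p = 4950 · (1/400) = 99/8.
E[α(G)] ≥ n − E[|E(G)|] = 100 − 99/8 = 701/8.
Numerically: ≈ 87.62500.
(This is only a lower bound; the true E[α(G)] may be larger.)

E[α(G)] ≥ 701/8 ≈ 87.62500.


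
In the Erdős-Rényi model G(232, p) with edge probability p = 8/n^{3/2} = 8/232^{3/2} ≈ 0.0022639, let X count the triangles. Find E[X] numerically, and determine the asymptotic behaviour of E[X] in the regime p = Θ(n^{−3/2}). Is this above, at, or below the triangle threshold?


Number of potential triangles: C(232, 3) = 2054360.
Each occurs with probability p³ ≈ (0.0022639)³ ≈ 1.1603100e-08.
By linearity: E[X] = C(232, 3)·p³ ≈ 2054360 · 1.1603100e-08 ≈ 0.02384.
Since α = 3/2 > 1, p = c/n^{3/2} = o(1/n) is below the triangle threshold p ~ 1/n. Asymptotically E[X] ~ (c³/6)·n^{3(1−α)} = (8³/6)·n^{-1.5} → 0, so by Markov's inequality G has no triangles w.h.p.

E[X] ≈ 0.02384; in regime p = Θ(1/n^{3/2}) E[X] tends to 0 (below the triangle threshold p ~ 1/n).


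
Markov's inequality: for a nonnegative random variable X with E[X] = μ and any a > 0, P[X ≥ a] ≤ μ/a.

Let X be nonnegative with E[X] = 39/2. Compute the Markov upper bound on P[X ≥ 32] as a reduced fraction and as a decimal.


μ = E[X] = 39/2, a = 32.
Markov: P[X ≥ 32] ≤ μ/a = (39/2)/32 = 39/64.
Numerically: ≈ 0.609375.
(Since a = 32 > μ = 19.500000, the bound 39/64 is < 1 and informative.)

P[X ≥ 32] ≤ 39/64 ≈ 0.609375.


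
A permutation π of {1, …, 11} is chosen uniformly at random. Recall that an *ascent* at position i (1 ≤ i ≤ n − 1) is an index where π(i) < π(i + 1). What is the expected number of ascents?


Write X = Σ X_I over i = 1, …, 10, with X_I the indicator of one ascent.
There are 10 indicators.
For each fixed i, the pair (π(i), π(i+1)) is a uniformly random ordered pair of distinct values from {1, …, 11}; by symmetry P[π(i) < π(i+1)] = 1/2.
By linearity: E[X] = 10 · (1/2) = (11 − 1) · (1/2) = 5 ≈ 5.00000.

E[X] = 5 = 5.00000.


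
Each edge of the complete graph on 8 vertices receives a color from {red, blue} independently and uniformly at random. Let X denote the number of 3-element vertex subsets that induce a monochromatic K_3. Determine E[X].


Let X = Σ_S X_S over the C(8, 3) = 56 subsets S of size 3, where X_S = 1 if the K_3 on S is monochromatic.
For a fixed S, the K_3 on S has C(3, 2) = 3 edges. P[all 3 edges red] = (1/2)^3, and likewise for blue, so P[monochromatic] = 2·(1/2)^3 = 2^{1 − 3} = 1/4.
Summing: E[X] = C(8, 3) · 2^{1 − 3} = 56 · 1/4 = 14.
Numerically: E[X] ≈ 14.0000.

E[X] = C(8,3)·2^(1−C(3,2)) = 14 ≈ 14.0000.


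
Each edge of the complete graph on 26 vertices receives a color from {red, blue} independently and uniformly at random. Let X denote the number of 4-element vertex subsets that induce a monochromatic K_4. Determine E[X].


Let X = Σ_S X_S over the C(26, 4) = 14950 subsets S of size 4, where X_S = 1 if the K_4 on S is monochromatic.
For a fixed S, the K_4 on S has C(4, 2) = 6 edges. P[all 6 edges red] = (1/2)^6, and likewise for blue, so P[monochromatic] = 2·(1/2)^6 = 2^{1 − 6} = 1/32.
Summing: E[X] = C(26, 4) · 2^{1 − 6} = 14950 · 1/32 = 7475/16.
Numerically: E[X] ≈ 467.188.

E[X] = C(26,4)·2^(1−C(4,2)) = 7475/16 ≈ 467.188.


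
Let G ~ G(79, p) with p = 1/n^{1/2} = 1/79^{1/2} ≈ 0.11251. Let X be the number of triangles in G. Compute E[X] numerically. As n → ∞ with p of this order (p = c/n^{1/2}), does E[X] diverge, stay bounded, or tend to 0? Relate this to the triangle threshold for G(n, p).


Number of potential triangles: C(79, 3) = 79079.
Each occurs with probability p³ ≈ (0.11251)³ ≈ 1.4241619e-03.
By linearity: E[X] = C(79, 3)·p³ ≈ 79079 · 1.4241619e-03 ≈ 112.62130.
Since α = 1/2 < 1, p = c/n^{1/2} ≫ 1/n is above the triangle threshold p ~ 1/n. Asymptotically E[X] ~ (c³/6)·n^{3(1−α)} = (1³/6)·n^{1.5} → ∞; triangles are abundant w.h.p.

E[X] ≈ 112.62130; in regime p = Θ(1/n^{1/2}) E[X] diverges (above the triangle threshold p ~ 1/n).


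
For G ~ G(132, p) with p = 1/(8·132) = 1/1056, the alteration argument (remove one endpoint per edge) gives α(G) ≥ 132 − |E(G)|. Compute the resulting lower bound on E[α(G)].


E[|E(G)|] = C(132, 2)·p = 8646 · (1/1056) = 131/16.
E[α(G)] ≥ n − E[|E(G)|] = 132 − 131/16 = 1981/16.
Numerically: ≈ 123.812.
(This is only a lower bound; the true E[α(G)] may be larger.)

E[α(G)] ≥ 1981/16 ≈ 123.812.


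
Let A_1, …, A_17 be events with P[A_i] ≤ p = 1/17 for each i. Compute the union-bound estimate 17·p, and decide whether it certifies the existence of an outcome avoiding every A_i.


Union bound: P[∪_{i=1}^{17} A_i] ≤ Σ_i P[A_i] ≤ 17·p = 17·(1/17) = 1.
Numerically: 1 ≈ 1.000.
Is 1 < 1? NO.
Since the bound 1 is ≥ 1, the union bound is uninformative here; it does NOT by itself certify existence.

17·p = 1 ≈ 1.000; existence NOT certified by the union bound.


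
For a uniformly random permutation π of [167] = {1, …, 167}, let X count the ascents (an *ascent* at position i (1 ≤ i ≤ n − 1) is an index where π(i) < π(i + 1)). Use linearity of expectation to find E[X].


Write X = Σ X_I over i = 1, …, 166, with X_I the indicator of one ascent.
There are 166 indicators.
For each fixed i, the pair (π(i), π(i+1)) is a uniformly random ordered pair of distinct values from {1, …, 167}; by symmetry P[π(i) < π(i+1)] = 1/2.
By linearity: E[X] = 166 · (1/2) = (167 − 1) · (1/2) = 83 ≈ 83.000000.

E[X] = 83 = 83.000000.


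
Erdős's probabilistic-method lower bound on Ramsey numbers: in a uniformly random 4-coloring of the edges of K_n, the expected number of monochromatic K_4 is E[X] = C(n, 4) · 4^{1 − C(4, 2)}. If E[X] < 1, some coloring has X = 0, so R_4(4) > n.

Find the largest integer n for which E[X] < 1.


We need C(n, 4) · 4^{1 − 6} < 1, i.e. C(n, 4) < 4^{6 − 1} = 1024.
Check values of n near the boundary:
  n = 8: C(8, 4) = 70; 70 < 1024? YES
  n = 9: C(9, 4) = 126; 126 < 1024? YES
  n = 10: C(10, 4) = 210; 210 < 1024? YES
  n = 11: C(11, 4) = 330; 330 < 1024? YES
  n = 12: C(12, 4) = 495; 495 < 1024? YES
  n = 13: C(13, 4) = 715; 715 < 1024? YES
  n = 14: C(14, 4) = 1001; 1001 < 1024? YES
  n = 15: C(15, 4) = 1365; 1365 < 1024? NO
The largest n with C(n, 4) < 1024 is n = 14 (where E[X] = 1001/1024 ≈ 0.97754). Hence R_4(4) > 14, i.e. R_4(4) ≥ 15.

Largest n = 14; hence R_4(4) > 14.


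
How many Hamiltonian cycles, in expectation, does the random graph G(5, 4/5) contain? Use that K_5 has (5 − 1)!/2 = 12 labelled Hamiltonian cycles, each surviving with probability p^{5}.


K_5 has (5 − 1)!/2 = 12 labelled Hamiltonian cycles.
For each such Hamiltonian cycle H, let X_H = 1 if all 5 edges of H are present in G. Then P[X_H = 1] = p^{5} = (4/5)^{5} = 1024/3125.
Summing the indicators: E[X] = Σ_H E[X_H] = 12 · p^{5} = 12 · 1024/3125 = 12288/3125.
Numerically: E[X] ≈ 3.93.

E[X] = 12 · (4/5)^{5} = 12288/3125 ≈ 3.93.


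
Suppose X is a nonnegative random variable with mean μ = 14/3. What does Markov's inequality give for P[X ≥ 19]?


μ = E[X] = 14/3, a = 19.
Markov: P[X ≥ 19] ≤ μ/a = (14/3)/19 = 14/57.
Numerically: ≈ 0.24561.
(Since a = 19 > μ = 4.66667, the bound 14/57 is < 1 and informative.)

P[X ≥ 19] ≤ 14/57 ≈ 0.24561.


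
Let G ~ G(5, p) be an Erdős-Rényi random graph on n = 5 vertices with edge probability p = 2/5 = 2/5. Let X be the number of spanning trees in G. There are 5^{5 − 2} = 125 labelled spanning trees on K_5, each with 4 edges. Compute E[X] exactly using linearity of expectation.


K_5 has 5^{5 − 2} = 125 labelled spanning trees.
For each such spanning tree H, let X_H = 1 if all 4 edges of H are present in G. Then P[X_H = 1] = p^{4} = (2/5)^{4} = 16/625.
Summing the indicators: E[X] = Σ_H E[X_H] = 125 · p^{4} = 125 · 16/625 = 16/5.
Numerically: E[X] ≈ 3.2.

E[X] = 125 · (2/5)^{4} = 16/5 ≈ 3.2.


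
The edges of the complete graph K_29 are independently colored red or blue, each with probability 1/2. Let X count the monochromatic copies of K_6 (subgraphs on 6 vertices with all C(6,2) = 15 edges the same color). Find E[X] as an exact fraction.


Let X = Σ_S X_S over the C(29, 6) = 475020 subsets S of size 6, where X_S = 1 if the K_6 on S is monochromatic.
For a fixed S, the K_6 on S has C(6, 2) = 15 edges. P[all 15 edges red] = (1/2)^15, and likewise for blue, so P[monochromatic] = 2·(1/2)^15 = 2^{1 − 15} = 1/16384.
By linearity: E[X] = C(29, 6) · 2^{1 − 15} = 475020 · 1/16384 = 118755/4096.
Numerically: E[X] ≈ 28.9929.

E[X] = C(29,6)·2^(1−C(6,2)) = 118755/4096 ≈ 28.9929.


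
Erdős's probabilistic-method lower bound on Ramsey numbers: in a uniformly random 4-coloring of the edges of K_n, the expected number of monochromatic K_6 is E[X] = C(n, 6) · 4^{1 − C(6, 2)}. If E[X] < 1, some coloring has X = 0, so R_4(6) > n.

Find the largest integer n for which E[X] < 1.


We need C(n, 6) · 4^{1 − 15} < 1, i.e. C(n, 6) < 4^{15 − 1} = 268435456.
Check values of n near the boundary:
  n = 74: C(74, 6) = 185250786; 185250786 < 268435456? YES
  n = 75: C(75, 6) = 201359550; 201359550 < 268435456? YES
  n = 76: C(76, 6) = 218618940; 218618940 < 268435456? YES
  n = 77: C(77, 6) = 237093780; 237093780 < 268435456? YES
  n = 78: C(78, 6) = 256851595; 256851595 < 268435456? YES
  n = 79: C(79, 6) = 277962685; 277962685 < 268435456? NO
  n = 80: C(80, 6) = 300500200; 300500200 < 268435456? NO
  n = 81: C(81, 6) = 324540216; 324540216 < 268435456? NO
The largest n with C(n, 6) < 268435456 is n = 78 (where E[X] = 256851595/268435456 ≈ 0.957). Hence R_4(6) > 78, i.e. R_4(6) ≥ 79.

Largest n = 78; hence R_4(6) > 78.


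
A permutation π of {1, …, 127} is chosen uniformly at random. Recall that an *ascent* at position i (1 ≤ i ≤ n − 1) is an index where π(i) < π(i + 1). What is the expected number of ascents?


Write X = Σ X_I over i = 1, …, 126, with X_I the indicator of one ascent.
There are 126 indicators.
For each fixed i, the pair (π(i), π(i+1)) is a uniformly random ordered pair of distinct values from {1, …, 127}; by symmetry P[π(i) < π(i+1)] = 1/2.
By linearity: E[X] = 126 · (1/2) = (127 − 1) · (1/2) = 63 ≈ 63.00000.

E[X] = 63 = 63.00000.


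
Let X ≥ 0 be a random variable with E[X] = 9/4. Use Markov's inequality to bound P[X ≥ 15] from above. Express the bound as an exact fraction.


μ = E[X] = 9/4, a = 15.
Markov: P[X ≥ 15] ≤ μ/a = (9/4)/15 = 3/20.
Numerically: ≈ 0.1500.
(Since a = 15 > μ = 2.2500, the bound 3/20 is < 1 and informative.)

P[X ≥ 15] ≤ 3/20 ≈ 0.1500.


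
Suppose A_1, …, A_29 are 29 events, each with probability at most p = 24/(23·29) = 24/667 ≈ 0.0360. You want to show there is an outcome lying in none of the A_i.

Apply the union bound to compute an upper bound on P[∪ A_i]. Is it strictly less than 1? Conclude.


Union bound: P[∪_{i=1}^{29} A_i] ≤ Σ_i P[A_i] ≤ 29·p = 29·(24/667) = 24/23.
Numerically: 24/23 ≈ 1.0435.
Is 24/23 < 1? NO.
Since the bound 24/23 is ≥ 1, the union bound is uninformative here; it does NOT by itself certify existence.

29·p = 24/23 ≈ 1.0435; existence NOT certified by the union bound.


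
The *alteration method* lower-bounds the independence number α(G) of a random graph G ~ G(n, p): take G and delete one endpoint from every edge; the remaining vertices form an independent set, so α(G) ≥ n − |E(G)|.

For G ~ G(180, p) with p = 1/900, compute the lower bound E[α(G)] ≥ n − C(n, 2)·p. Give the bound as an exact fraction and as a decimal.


E[|E(G)|] = C(180, 2)·p = 16110 · (1/900) = 179/10.
E[α(G)] ≥ n − E[|E(G)|] = 180 − 179/10 = 1621/10.
Numerically: ≈ 162.100.
(This is only a lower bound; the true E[α(G)] may be larger.)

E[α(G)] ≥ 1621/10 ≈ 162.100.


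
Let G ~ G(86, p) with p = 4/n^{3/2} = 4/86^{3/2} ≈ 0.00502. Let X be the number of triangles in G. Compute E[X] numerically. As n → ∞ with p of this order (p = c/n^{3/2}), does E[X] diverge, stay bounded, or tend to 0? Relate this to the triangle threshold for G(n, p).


Number of potential triangles: C(86, 3) = 102340.
Each occurs with probability p³ ≈ (0.00502)³ ≈ 1.26164e-07.
By linearity: E[X] = C(86, 3)·p³ ≈ 102340 · 1.26164e-07 ≈ 0.013.
Since α = 3/2 > 1, p = c/n^{3/2} = o(1/n) is below the triangle threshold p ~ 1/n. Asymptotically E[X] ~ (c³/6)·n^{3(1−α)} = (4³/6)·n^{-1.5} → 0, so by Markov's inequality G has no triangles w.h.p.

E[X] ≈ 0.013; in regime p = Θ(1/n^{3/2}) E[X] tends to 0 (below the triangle threshold p ~ 1/n).


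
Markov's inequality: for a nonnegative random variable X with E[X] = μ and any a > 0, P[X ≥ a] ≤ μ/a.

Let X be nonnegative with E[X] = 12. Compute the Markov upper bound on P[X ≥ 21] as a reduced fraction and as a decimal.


μ = E[X] = 12, a = 21.
Markov: P[X ≥ 21] ≤ μ/a = (12)/21 = 4/7.
Numerically: ≈ 0.5714.
(Since a = 21 > μ = 12.0000, the bound 4/7 is < 1 and informative.)

P[X ≥ 21] ≤ 4/7 ≈ 0.5714.


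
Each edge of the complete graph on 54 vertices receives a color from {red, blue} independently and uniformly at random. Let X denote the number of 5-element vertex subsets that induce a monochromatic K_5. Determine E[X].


Let X = Σ_S X_S over the C(54, 5) = 3162510 subsets S of size 5, where X_S = 1 if the K_5 on S is monochromatic.
For a fixed S, the K_5 on S has C(5, 2) = 10 edges. P[all 10 edges red] = (1/2)^10, and likewise for blue, so P[monochromatic] = 2·(1/2)^10 = 2^{1 − 10} = 1/512.
Summing: E[X] = C(54, 5) · 2^{1 − 10} = 3162510 · 1/512 = 1581255/256.
Numerically: E[X] ≈ 6176.77734.

E[X] = C(54,5)·2^(1−C(5,2)) = 1581255/256 ≈ 6176.77734.


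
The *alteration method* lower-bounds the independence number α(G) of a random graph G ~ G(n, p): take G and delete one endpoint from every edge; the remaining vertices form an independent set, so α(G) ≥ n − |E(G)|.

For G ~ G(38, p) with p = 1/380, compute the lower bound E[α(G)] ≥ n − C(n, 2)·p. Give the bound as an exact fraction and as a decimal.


E[|E(G)|] = C(38, 2)·p = 703 · (1/380) = 37/20.
E[α(G)] ≥ n − E[|E(G)|] = 38 − 37/20 = 723/20.
Numerically: ≈ 36.150.
(This is only a lower bound; the true E[α(G)] may be larger.)

E[α(G)] ≥ 723/20 ≈ 36.150.


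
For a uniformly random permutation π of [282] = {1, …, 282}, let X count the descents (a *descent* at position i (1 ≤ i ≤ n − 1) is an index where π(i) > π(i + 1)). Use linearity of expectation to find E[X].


Write X = Σ X_I over i = 1, …, 281, with X_I the indicator of one descent.
There are 281 indicators.
For each fixed i, the pair (π(i), π(i+1)) is a uniformly random ordered pair of distinct values from {1, …, 282}; by symmetry P[π(i) > π(i+1)] = 1/2.
By linearity: E[X] = 281 · (1/2) = (282 − 1) · (1/2) = 281/2 ≈ 140.500000.

E[X] = 281/2 = 140.500000.


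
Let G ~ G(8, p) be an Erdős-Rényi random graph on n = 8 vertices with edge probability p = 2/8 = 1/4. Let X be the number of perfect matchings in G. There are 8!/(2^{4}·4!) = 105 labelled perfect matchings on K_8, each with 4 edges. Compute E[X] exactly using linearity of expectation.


K_8 has 8!/(2^{4}·4!) = 105 labelled perfect matchings.
For each such perfect matching H, let X_H = 1 if all 4 edges of H are present in G. Then P[X_H = 1] = p^{4} = (1/4)^{4} = 1/256.
Summing the indicators: E[X] = Σ_H E[X_H] = 105 · p^{4} = 105 · 1/256 = 105/256.
Numerically: E[X] ≈ 0.41016.

E[X] = 105 · (1/4)^{4} = 105/256 ≈ 0.41016.


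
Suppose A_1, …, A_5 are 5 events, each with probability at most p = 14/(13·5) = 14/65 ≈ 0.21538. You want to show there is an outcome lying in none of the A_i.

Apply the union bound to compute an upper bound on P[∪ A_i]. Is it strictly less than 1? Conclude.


Union bound: P[∪_{i=1}^{5} A_i] ≤ Σ_i P[A_i] ≤ 5·p = 5·(14/65) = 14/13.
Numerically: 14/13 ≈ 1.07692.
Is 14/13 < 1? NO.
Since the bound 14/13 is ≥ 1, the union bound is uninformative here; it does NOT by itself certify existence.

5·p = 14/13 ≈ 1.07692; existence NOT certified by the union bound.


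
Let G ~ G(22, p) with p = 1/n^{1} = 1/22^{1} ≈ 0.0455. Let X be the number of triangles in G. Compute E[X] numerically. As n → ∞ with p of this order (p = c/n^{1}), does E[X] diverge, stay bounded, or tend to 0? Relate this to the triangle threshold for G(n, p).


Number of potential triangles: C(22, 3) = 1540.
Each occurs with probability p³ ≈ (0.0455)³ ≈ 9.39144e-05.
By linearity: E[X] = C(22, 3)·p³ ≈ 1540 · 9.39144e-05 ≈ 0.145.
Here α = 1, so p = 1/n is exactly at the triangle threshold p ~ 1/n. Asymptotically E[X] → c³/6 = 1³/6 = 1/6 ≈ 0.167, a bounded constant. In this regime the triangle count is asymptotically Poisson(c³/6).

E[X] ≈ 0.145; in regime p = Θ(1/n^{1}) E[X] stays bounded (at the triangle threshold p ~ 1/n).


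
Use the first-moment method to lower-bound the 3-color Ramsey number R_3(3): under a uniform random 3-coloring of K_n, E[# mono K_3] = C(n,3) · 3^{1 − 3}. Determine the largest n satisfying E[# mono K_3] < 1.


We need C(n, 3) · 3^{1 − 3} < 1, i.e. C(n, 3) < 3^{3 − 1} = 9.
Check values of n near the boundary:
  n = 3: C(3, 3) = 1; 1 < 9? YES
  n = 4: C(4, 3) = 4; 4 < 9? YES
  n = 5: C(5, 3) = 10; 10 < 9? NO
  n = 6: C(6, 3) = 20; 20 < 9? NO
The largest n with C(n, 3) < 9 is n = 4 (where E[X] = 4/9 ≈ 0.4444444). Hence R_3(3) > 4, i.e. R_3(3) ≥ 5.

Largest n = 4; hence R_3(3) > 4.


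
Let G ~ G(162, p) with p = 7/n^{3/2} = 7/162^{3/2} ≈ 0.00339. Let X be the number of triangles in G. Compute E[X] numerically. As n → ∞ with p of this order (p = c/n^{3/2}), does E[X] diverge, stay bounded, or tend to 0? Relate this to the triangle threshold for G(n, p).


Number of potential triangles: C(162, 3) = 695520.
Each occurs with probability p³ ≈ (0.00339)³ ≈ 3.91270e-08.
By linearity: E[X] = C(162, 3)·p³ ≈ 695520 · 3.91270e-08 ≈ 0.027.
Since α = 3/2 > 1, p = c/n^{3/2} = o(1/n) is below the triangle threshold p ~ 1/n. Asymptotically E[X] ~ (c³/6)·n^{3(1−α)} = (7³/6)·n^{-1.5} → 0, so by Markov's inequality G has no triangles w.h.p.

E[X] ≈ 0.027; in regime p = Θ(1/n^{3/2}) E[X] tends to 0 (below the triangle threshold p ~ 1/n).


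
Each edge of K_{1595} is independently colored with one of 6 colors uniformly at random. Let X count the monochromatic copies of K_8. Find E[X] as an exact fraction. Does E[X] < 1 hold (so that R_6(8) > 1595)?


E[X] = C(1595, 8) · 6^{1 − 28} = 1020772636343363633895 · 6^{−27} = 1020772636343363633895/1023490369077469249536.
As a reduced fraction: E[X] = 113419181815929292655/113721152119718805504 ≈ 0.99734.
Is E[X] < 1? YES.
Since E[X] < 1, there exists a 6-coloring of K_{1595} with no monochromatic K_8; hence R_6(8) > 1595.

E[X] = 113419181815929292655/113721152119718805504 ≈ 0.99734; E[X] < 1, so R_6(8) > 1595.


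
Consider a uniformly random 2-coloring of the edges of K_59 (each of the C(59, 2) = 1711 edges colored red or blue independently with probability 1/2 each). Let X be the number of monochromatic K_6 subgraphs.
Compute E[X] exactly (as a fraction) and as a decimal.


Let X = Σ_S X_S over the C(59, 6) = 45057474 subsets S of size 6, where X_S = 1 if the K_6 on S is monochromatic.
For a fixed S, the K_6 on S has C(6, 2) = 15 edges. P[all 15 edges red] = (1/2)^15, and likewise for blue, so P[monochromatic] = 2·(1/2)^15 = 2^{1 − 15} = 1/16384.
By linearity of expectation: E[X] = C(59, 6) · 2^{1 − 15} = 45057474 · 1/16384 = 22528737/8192.
Numerically: E[X] ≈ 2750.0900.

E[X] = C(59,6)·2^(1−C(6,2)) = 22528737/8192 ≈ 2750.0900.


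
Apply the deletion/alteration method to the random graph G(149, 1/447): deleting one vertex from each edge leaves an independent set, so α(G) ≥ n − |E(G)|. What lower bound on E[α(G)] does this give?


E[|E(G)|] = C(149, 2)·p = 11026 · (1/447) = 74/3.
E[α(G)] ≥ n − E[|E(G)|] = 149 − 74/3 = 373/3.
Numerically: ≈ 124.333333.
(This is only a lower bound; the true E[α(G)] may be larger.)

E[α(G)] ≥ 373/3 ≈ 124.333333.


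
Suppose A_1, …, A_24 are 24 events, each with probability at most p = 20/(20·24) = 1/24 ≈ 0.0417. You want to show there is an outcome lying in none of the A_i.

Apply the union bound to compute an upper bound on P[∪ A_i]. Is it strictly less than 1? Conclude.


Union bound: P[∪_{i=1}^{24} A_i] ≤ Σ_i P[A_i] ≤ 24·p = 24·(1/24) = 1.
Numerically: 1 ≈ 1.0000.
Is 1 < 1? NO.
Since the bound 1 is ≥ 1, the union bound is uninformative here; it does NOT by itself certify existence.

24·p = 1 ≈ 1.0000; existence NOT certified by the union bound.


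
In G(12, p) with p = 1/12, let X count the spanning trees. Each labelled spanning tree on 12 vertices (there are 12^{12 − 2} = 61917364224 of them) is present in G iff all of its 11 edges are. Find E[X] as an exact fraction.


K_12 has 12^{12 − 2} = 61917364224 labelled spanning trees.
For each such spanning tree H, let X_H = 1 if all 11 edges of H are present in G. Then P[X_H = 1] = p^{11} = (1/12)^{11} = 1/743008370688.
Summing the indicators: E[X] = Σ_H E[X_H] = 61917364224 · p^{11} = 61917364224 · 1/743008370688 = 1/12.
Numerically: E[X] ≈ 0.0833.

E[X] = 61917364224 · (1/12)^{11} = 1/12 ≈ 0.0833.


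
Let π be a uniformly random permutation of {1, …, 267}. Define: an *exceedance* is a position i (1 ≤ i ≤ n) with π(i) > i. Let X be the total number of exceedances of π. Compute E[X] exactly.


Write X = Σ_{i=1}^{267} X_i, where X_i = 1_{π(i) > i}.
For each fixed i, π(i) is uniform over {1, …, 267} (marginal of a uniform permutation), so P[π(i) > i] = (n − i)/n. Summing: Σ_{i=1}^{267} (n − i)/n = (0 + 1 + … + 266)/267 = 267(267 − 1)/(2·267) = (267 − 1)/2.
Hence E[X] = Σ_{i=1}^{267} (267 − i)/267 = 133 ≈ 133.000000.

E[X] = 133 = 133.000000.


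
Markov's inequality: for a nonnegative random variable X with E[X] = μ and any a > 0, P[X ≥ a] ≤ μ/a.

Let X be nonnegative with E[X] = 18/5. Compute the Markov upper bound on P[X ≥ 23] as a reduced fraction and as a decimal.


μ = E[X] = 18/5, a = 23.
Markov: P[X ≥ 23] ≤ μ/a = (18/5)/23 = 18/115.
Numerically: ≈ 0.157.
(Since a = 23 > μ = 3.600, the bound 18/115 is < 1 and informative.)

P[X ≥ 23] ≤ 18/115 ≈ 0.157.


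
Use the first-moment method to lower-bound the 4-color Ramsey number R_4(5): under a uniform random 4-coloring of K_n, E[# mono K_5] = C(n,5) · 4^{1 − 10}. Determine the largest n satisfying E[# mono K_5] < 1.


We need C(n, 5) · 4^{1 − 10} < 1, i.e. C(n, 5) < 4^{10 − 1} = 262144.
Check values of n near the boundary:
  n = 32: C(32, 5) = 201376; 201376 < 262144? YES
  n = 33: C(33, 5) = 237336; 237336 < 262144? YES
  n = 34: C(34, 5) = 278256; 278256 < 262144? NO
  n = 35: C(35, 5) = 324632; 324632 < 262144? NO
  n = 36: C(36, 5) = 376992; 376992 < 262144? NO
The largest n with C(n, 5) < 262144 is n = 33 (where E[X] = 29667/32768 ≈ 0.905365). Hence R_4(5) > 33, i.e. R_4(5) ≥ 34.

Largest n = 33; hence R_4(5) > 33.


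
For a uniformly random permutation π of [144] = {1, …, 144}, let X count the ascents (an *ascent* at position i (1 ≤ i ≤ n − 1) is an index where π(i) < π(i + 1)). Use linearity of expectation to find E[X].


Write X = Σ X_I over i = 1, …, 143, with X_I the indicator of one ascent.
There are 143 indicators.
For each fixed i, the pair (π(i), π(i+1)) is a uniformly random ordered pair of distinct values from {1, …, 144}; by symmetry P[π(i) < π(i+1)] = 1/2.
By linearity: E[X] = 143 · (1/2) = (144 − 1) · (1/2) = 143/2 ≈ 71.500000.

E[X] = 143/2 = 71.500000.


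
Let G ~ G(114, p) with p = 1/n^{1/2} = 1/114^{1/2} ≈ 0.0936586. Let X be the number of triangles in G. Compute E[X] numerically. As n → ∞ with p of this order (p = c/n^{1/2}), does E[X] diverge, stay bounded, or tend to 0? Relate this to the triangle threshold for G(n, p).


Number of potential triangles: C(114, 3) = 240464.
Each occurs with probability p³ ≈ (0.0936586)³ ≈ 8.21566501e-04.
By linearity: E[X] = C(114, 3)·p³ ≈ 240464 · 8.21566501e-04 ≈ 197.557167.
Since α = 1/2 < 1, p = c/n^{1/2} ≫ 1/n is above the triangle threshold p ~ 1/n. Asymptotically E[X] ~ (c³/6)·n^{3(1−α)} = (1³/6)·n^{1.5} → ∞; triangles are abundant w.h.p.

E[X] ≈ 197.557167; in regime p = Θ(1/n^{1/2}) E[X] diverges (above the triangle threshold p ~ 1/n).


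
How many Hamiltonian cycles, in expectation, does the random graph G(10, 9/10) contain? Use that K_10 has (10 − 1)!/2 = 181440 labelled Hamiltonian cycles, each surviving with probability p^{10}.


K_10 has (10 − 1)!/2 = 181440 labelled Hamiltonian cycles.
For each such Hamiltonian cycle H, let X_H = 1 if all 10 edges of H are present in G. Then P[X_H = 1] = p^{10} = (9/10)^{10} = 3486784401/10000000000.
By linearity of expectation: E[X] = Σ_H E[X_H] = 181440 · p^{10} = 181440 · 3486784401/10000000000 = 1977006755367/31250000.
Numerically: E[X] ≈ 6.33e+04.

E[X] = 181440 · (9/10)^{10} = 1977006755367/31250000 ≈ 6.33e+04.


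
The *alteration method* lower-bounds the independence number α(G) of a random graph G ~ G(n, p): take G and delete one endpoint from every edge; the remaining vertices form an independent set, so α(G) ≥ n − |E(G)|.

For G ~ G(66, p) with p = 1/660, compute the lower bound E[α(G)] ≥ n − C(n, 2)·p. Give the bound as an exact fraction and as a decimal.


E[|E(G)|] = C(66, 2)·p = 2145 · (1/660) = 13/4.
E[α(G)] ≥ n − E[|E(G)|] = 66 − 13/4 = 251/4.
Numerically: ≈ 62.750000.
(This is only a lower bound; the true E[α(G)] may be larger.)

E[α(G)] ≥ 251/4 ≈ 62.750000.


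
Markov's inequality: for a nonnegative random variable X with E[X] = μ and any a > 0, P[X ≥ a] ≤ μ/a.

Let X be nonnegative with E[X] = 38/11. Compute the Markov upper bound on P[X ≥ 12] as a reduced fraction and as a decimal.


μ = E[X] = 38/11, a = 12.
Markov: P[X ≥ 12] ≤ μ/a = (38/11)/12 = 19/66.
Numerically: ≈ 0.2879.
(Since a = 12 > μ = 3.4545, the bound 19/66 is < 1 and informative.)

P[X ≥ 12] ≤ 19/66 ≈ 0.2879.


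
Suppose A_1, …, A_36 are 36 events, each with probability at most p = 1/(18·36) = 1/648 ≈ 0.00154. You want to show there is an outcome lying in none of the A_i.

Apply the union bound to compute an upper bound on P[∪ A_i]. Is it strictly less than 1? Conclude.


Union bound: P[∪_{i=1}^{36} A_i] ≤ Σ_i P[A_i] ≤ 36·p = 36·(1/648) = 1/18.
Numerically: 1/18 ≈ 0.05556.
Is 1/18 < 1? YES.
Since P[∪ A_i] ≤ 1/18 < 1, the complement has P[∩ A_i^c] ≥ 1 − 1/18 = 17/18 > 0, so some outcome avoids every A_i.

36·p = 1/18 ≈ 0.05556; existence CERTIFIED by the union bound.


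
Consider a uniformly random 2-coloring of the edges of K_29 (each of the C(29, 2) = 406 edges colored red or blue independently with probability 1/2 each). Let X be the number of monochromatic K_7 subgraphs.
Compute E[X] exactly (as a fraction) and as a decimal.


Let X = Σ_S X_S over the C(29, 7) = 1560780 subsets S of size 7, where X_S = 1 if the K_7 on S is monochromatic.
For a fixed S, the K_7 on S has C(7, 2) = 21 edges. P[all 21 edges red] = (1/2)^21, and likewise for blue, so P[monochromatic] = 2·(1/2)^21 = 2^{1 − 21} = 1/1048576.
By linearity of expectation: E[X] = C(29, 7) · 2^{1 − 21} = 1560780 · 1/1048576 = 390195/262144.
Numerically: E[X] ≈ 1.48848.

E[X] = C(29,7)·2^(1−C(7,2)) = 390195/262144 ≈ 1.48848.


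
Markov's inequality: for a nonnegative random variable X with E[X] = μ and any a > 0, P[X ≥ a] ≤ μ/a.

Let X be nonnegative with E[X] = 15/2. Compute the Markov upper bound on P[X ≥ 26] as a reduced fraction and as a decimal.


μ = E[X] = 15/2, a = 26.
Markov: P[X ≥ 26] ≤ μ/a = (15/2)/26 = 15/52.
Numerically: ≈ 0.288.
(Since a = 26 > μ = 7.500, the bound 15/52 is < 1 and informative.)

P[X ≥ 26] ≤ 15/52 ≈ 0.288.


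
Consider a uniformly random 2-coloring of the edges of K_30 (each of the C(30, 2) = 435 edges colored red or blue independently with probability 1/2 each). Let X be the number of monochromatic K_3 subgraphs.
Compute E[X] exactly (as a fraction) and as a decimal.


Let X = Σ_S X_S over the C(30, 3) = 4060 subsets S of size 3, where X_S = 1 if the K_3 on S is monochromatic.
For a fixed S, the K_3 on S has C(3, 2) = 3 edges. P[all 3 edges red] = (1/2)^3, and likewise for blue, so P[monochromatic] = 2·(1/2)^3 = 2^{1 − 3} = 1/4.
By linearity: E[X] = C(30, 3) · 2^{1 − 3} = 4060 · 1/4 = 1015.
Numerically: E[X] ≈ 1015.0000.

E[X] = C(30,3)·2^(1−C(3,2)) = 1015 ≈ 1015.0000.


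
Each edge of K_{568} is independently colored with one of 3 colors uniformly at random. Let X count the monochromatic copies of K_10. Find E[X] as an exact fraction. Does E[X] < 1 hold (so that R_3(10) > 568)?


E[X] = C(568, 10) · 3^{1 − 45} = 889446337783744949208 · 3^{−44} = 889446337783744949208/984770902183611232881.
As a reduced fraction: E[X] = 98827370864860549912/109418989131512359209 ≈ 0.90320.
Is E[X] < 1? YES.
Since E[X] < 1, there exists a 3-coloring of K_{568} with no monochromatic K_10; hence R_3(10) > 568.

E[X] = 98827370864860549912/109418989131512359209 ≈ 0.90320; E[X] < 1, so R_3(10) > 568.


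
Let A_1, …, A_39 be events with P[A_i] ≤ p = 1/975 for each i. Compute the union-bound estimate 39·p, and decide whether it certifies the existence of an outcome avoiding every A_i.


Union bound: P[∪_{i=1}^{39} A_i] ≤ Σ_i P[A_i] ≤ 39·p = 39·(1/975) = 1/25.
Numerically: 1/25 ≈ 0.0400.
Is 1/25 < 1? YES.
Since P[∪ A_i] ≤ 1/25 < 1, the complement has P[∩ A_i^c] ≥ 1 − 1/25 = 24/25 > 0, so some outcome avoids every A_i.

39·p = 1/25 ≈ 0.0400; existence CERTIFIED by the union bound.


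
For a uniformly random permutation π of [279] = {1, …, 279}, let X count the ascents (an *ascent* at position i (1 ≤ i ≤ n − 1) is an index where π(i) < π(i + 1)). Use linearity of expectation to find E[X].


Write X = Σ X_I over i = 1, …, 278, with X_I the indicator of one ascent.
There are 278 indicators.
For each fixed i, the pair (π(i), π(i+1)) is a uniformly random ordered pair of distinct values from {1, …, 279}; by symmetry P[π(i) < π(i+1)] = 1/2.
By linearity: E[X] = 278 · (1/2) = (279 − 1) · (1/2) = 139 ≈ 139.000.

E[X] = 139 = 139.000.
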